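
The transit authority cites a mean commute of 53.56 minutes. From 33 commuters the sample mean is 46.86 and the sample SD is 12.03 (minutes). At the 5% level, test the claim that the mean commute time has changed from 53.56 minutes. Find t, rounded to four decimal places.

H0: μ = 53.56; H1: μ ≠ 53.56 (one-sample t-test, two-sided).
t = (x̄ − μ₀)/(s/√n) = (46.86 − 53.56)/(12.03/√33) = -3.1994
df = n − 1 = 32
Two-sided p-value ≈ 0.003
Since p ≈ 0.003 < α = 0.05, reject H0; the evidence is statistically significant.

-3.1994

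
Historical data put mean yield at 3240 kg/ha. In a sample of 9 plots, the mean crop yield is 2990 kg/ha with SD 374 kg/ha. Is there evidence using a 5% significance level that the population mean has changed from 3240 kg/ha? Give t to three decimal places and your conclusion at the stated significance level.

H0: μ = 3240; H1: μ ≠ 3240 (one-sample t-test, two-sided).
t = (x̄ − μ₀)/(s/√n) = (2990 − 3240)/(374/√9) = -2.005
df = n − 1 = 8
Two-sided p-value ≈ 0.0799
Since p ≈ 0.0799 > α = 0.05, fail to reject H0; the evidence is not statistically significant.

t = -2.005; fail to reject H0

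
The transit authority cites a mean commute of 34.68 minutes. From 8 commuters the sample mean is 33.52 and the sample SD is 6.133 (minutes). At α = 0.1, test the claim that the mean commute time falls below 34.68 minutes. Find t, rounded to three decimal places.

H0: μ = 34.68; H1: μ < 34.68 (one-sample t-test, left-tailed).
t = (x̄ − μ₀)/(s/√n) = (33.52 − 34.68)/(6.133/√8) = -0.535
df = n − 1 = 7
p-value = P(T ≤ -0.535) ≈ 0.305
Since p ≈ 0.305 > α = 0.1, fail to reject H0; the data do not provide sufficient evidence against H0.

-0.535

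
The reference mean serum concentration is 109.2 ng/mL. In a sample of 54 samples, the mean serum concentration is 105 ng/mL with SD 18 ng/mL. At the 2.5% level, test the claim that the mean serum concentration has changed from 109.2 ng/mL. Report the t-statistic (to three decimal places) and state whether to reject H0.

t = -1.715; fail to reject H0

H0: μ = 109.2; H1: μ ≠ 109.2 (one-sample t-test, two-sided).
t = (x̄ − μ₀)/(s/√n) = (105 − 109.2)/(18/√54) = -1.715
df = n − 1 = 53
Two-sided p-value ≈ 0.092
Since p ≈ 0.092 > α = 0.025, fail to reject H0; the evidence is not statistically significant.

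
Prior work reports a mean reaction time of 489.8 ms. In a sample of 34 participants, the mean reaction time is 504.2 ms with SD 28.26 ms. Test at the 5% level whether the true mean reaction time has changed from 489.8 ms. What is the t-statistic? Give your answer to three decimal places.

2.971

H0: μ = 489.8; H1: μ ≠ 489.8 (one-sample t-test, two-sided).
t = (x̄ − μ₀)/(s/√n) = (504.2 − 489.8)/(28.26/√34) = 2.971
df = n − 1 = 33
Two-sided p-value ≈ 0.005
Since p ≈ 0.005 < α = 0.05, reject H0; the evidence is statistically significant.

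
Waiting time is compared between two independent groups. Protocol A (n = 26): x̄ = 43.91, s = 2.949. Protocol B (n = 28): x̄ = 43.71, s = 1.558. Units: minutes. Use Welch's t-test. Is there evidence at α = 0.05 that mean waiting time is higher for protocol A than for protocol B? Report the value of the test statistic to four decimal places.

0.3082

Let group 1 = protocol A, group 2 = protocol B. H0: μ_1 = μ_2; H1: μ_1 > μ_2 (Welch's two-sample t-test, right-tailed).
t = (x̄_1 − x̄_2)/√(s_1²/n_1 + s_2²/n_2) = (43.91 − 43.71)/√(2.949²/26 + 1.558²/28) = 0.3082
Welch–Satterthwaite df ≈ 37.32
p-value = P(T ≥ 0.3082) ≈ 0.380
Since p ≈ 0.380 > α = 0.05, fail to reject H0; the data do not provide sufficient evidence against H0.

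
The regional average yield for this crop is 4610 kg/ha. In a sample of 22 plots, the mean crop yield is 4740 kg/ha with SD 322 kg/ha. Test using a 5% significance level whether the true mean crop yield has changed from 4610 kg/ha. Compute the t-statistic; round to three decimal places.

1.894

H0: μ = 4610; H1: μ ≠ 4610 (one-sample t-test, two-sided).
t = (x̄ − μ₀)/(s/√n) = (4740 − 4610)/(322/√22) = 1.894
df = n − 1 = 21
Two-sided p-value ≈ 0.0721
Since p ≈ 0.0721 > α = 0.05, fail to reject H0; the data do not provide sufficient evidence against H0.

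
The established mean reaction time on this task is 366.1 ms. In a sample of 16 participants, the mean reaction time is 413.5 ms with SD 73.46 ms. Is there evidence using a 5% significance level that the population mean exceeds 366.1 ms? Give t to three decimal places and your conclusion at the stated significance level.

H0: μ = 366.1; H1: μ > 366.1 (one-sample t-test, right-tailed).
t = (x̄ − μ₀)/(s/√n) = (413.5 − 366.1)/(73.46/√16) = 2.581
df = n − 1 = 15
p-value = P(T ≥ 2.581) ≈ 0.010
Since p ≈ 0.010 < α = 0.05, reject H0; the data support H1.

t = 2.581; reject H0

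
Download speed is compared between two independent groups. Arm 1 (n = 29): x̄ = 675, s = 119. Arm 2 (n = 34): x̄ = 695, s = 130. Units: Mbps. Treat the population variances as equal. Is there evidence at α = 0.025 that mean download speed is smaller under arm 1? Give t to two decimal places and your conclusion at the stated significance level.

t = -0.63; fail to reject H0

Let group 1 = arm 1, group 2 = arm 2. H0: μ_1 = μ_2; H1: μ_1 < μ_2 (two-sample pooled-variance t-test, left-tailed).
s_p² = [(29−1)·119² + (34−1)·130²]/(29+34−2) = 15642.8
t = (675 − 695)/√[15642.8·(1/29 + 1/34)] = -0.63
df = n₁ + n₂ − 2 = 61
p-value = P(T ≤ -0.63) ≈ 0.265
Since p ≈ 0.265 > α = 0.025, fail to reject H0; the evidence is not statistically significant.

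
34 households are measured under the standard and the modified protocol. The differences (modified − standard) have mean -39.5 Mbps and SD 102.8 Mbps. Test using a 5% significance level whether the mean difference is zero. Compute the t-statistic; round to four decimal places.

-2.2405

H0: μ_d = 0; H1: μ_d ≠ 0 (paired t-test on the differences, two-sided).
t = d̄/(s_d/√n) = -39.5/(102.8/√34) = -2.2405
df = n − 1 = 33
Two-sided p-value ≈ 0.0319
Since p ≈ 0.0319 < α = 0.05, reject H0; the evidence is statistically significant.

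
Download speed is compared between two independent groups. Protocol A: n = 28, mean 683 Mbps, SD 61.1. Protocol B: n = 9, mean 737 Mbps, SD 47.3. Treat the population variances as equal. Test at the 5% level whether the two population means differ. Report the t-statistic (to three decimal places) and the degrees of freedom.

t = -2.420, df = 35

Let group 1 = protocol A, group 2 = protocol B. H0: μ_1 = μ_2; H1: μ_1 ≠ μ_2 (two-sample pooled-variance t-test, two-sided).
s_p² = [(28−1)·61.1² + (9−1)·47.3²]/(28+9−2) = 3391.29
t = (683 − 737)/√[3391.29·(1/28 + 1/9)] = -2.420
df = n₁ + n₂ − 2 = 35
Two-sided p-value ≈ 0.0209
Since p ≈ 0.0209 < α = 0.05, reject H0; the evidence is statistically significant.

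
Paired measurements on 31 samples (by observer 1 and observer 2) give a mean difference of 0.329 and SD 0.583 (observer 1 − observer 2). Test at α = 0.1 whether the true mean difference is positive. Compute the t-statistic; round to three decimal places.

3.142

H0: μ_d = 0; H1: μ_d > 0 (paired t-test on the differences, right-tailed).
t = d̄/(s_d/√n) = 0.329/(0.583/√31) = 3.142
df = n − 1 = 30
p-value = P(T ≥ 3.142) ≈ 0.0019
Since p ≈ 0.0019 < α = 0.1, reject H0; the data support H1.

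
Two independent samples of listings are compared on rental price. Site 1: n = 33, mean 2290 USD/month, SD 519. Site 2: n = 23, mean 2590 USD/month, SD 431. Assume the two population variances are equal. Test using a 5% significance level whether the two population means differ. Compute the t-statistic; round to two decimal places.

-2.28

Let group 1 = site 1, group 2 = site 2. H0: μ_1 = μ_2; H1: μ_1 ≠ μ_2 (two-sample pooled-variance t-test, two-sided).
s_p² = [(33−1)·519² + (23−1)·431²]/(33+23−2) = 235302
t = (2290 − 2590)/√[235302·(1/33 + 1/23)] = -2.28
df = n₁ + n₂ − 2 = 54
Two-sided p-value ≈ 0.0268
Since p ≈ 0.0268 < α = 0.05, reject H0; the evidence is statistically significant.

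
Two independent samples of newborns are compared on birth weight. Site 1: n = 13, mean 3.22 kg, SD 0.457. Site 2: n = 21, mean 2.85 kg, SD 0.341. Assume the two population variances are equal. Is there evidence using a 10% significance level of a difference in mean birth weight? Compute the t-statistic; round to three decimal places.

Let group 1 = site 1, group 2 = site 2. H0: μ_1 = μ_2; H1: μ_1 ≠ μ_2 (two-sample pooled-variance t-test, two-sided).
s_p² = [(13−1)·0.457² + (21−1)·0.341²]/(13+21−2) = 0.150994
t = (3.22 − 2.85)/√[0.150994·(1/13 + 1/21)] = 2.698
df = n₁ + n₂ − 2 = 32
Two-sided p-value ≈ 0.0110
Since p ≈ 0.0110 < α = 0.1, reject H0; the evidence is statistically significant.

2.698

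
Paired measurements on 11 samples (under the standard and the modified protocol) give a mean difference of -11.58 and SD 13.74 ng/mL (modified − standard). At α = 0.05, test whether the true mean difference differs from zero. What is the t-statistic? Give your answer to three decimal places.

-2.795

H0: μ_d = 0; H1: μ_d ≠ 0 (paired t-test on the differences, two-sided).
t = d̄/(s_d/√n) = -11.58/(13.74/√11) = -2.795
df = n − 1 = 10
Two-sided p-value ≈ 0.019
Since p ≈ 0.019 < α = 0.05, reject H0; the evidence is statistically significant.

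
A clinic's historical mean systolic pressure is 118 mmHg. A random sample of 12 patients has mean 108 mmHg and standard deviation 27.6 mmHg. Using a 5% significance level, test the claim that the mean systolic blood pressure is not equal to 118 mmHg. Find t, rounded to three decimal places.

-1.255

H0: μ = 118; H1: μ ≠ 118 (one-sample t-test, two-sided).
t = (x̄ − μ₀)/(s/√n) = (108 − 118)/(27.6/√12) = -1.255
df = n − 1 = 11
Two-sided p-value ≈ 0.235
Since p ≈ 0.235 > α = 0.05, fail to reject H0; the evidence is not statistically significant.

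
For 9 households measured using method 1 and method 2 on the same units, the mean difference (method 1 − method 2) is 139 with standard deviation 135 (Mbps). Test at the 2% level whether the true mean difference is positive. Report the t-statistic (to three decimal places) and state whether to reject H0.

t = 3.089; reject H0

H0: μ_d = 0; H1: μ_d > 0 (paired t-test on the differences, right-tailed).
t = d̄/(s_d/√n) = 139/(135/√9) = 3.089
df = n − 1 = 8
p-value = P(T ≥ 3.089) ≈ 0.0075
Since p ≈ 0.0075 < α = 0.02, reject H0; the evidence is statistically significant.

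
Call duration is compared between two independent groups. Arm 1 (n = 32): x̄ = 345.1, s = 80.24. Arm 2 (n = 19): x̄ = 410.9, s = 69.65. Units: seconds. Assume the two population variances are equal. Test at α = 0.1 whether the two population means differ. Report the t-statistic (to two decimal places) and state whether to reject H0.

t = -2.97; reject H0

Let group 1 = arm 1, group 2 = arm 2. H0: μ_1 = μ_2; H1: μ_1 ≠ μ_2 (two-sample pooled-variance t-test, two-sided).
s_p² = [(32−1)·80.24² + (19−1)·69.65²]/(32+19−2) = 5855.35
t = (345.1 − 410.9)/√[5855.35·(1/32 + 1/19)] = -2.97
df = n₁ + n₂ − 2 = 49
Two-sided p-value ≈ 0.0046
Since p ≈ 0.0046 < α = 0.1, reject H0; the data support H1.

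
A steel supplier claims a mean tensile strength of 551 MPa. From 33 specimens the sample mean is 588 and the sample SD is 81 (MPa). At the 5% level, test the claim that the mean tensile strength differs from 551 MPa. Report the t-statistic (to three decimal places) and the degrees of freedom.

H0: μ = 551; H1: μ ≠ 551 (one-sample t-test, two-sided).
t = (x̄ − μ₀)/(s/√n) = (588 − 551)/(81/√33) = 2.624
df = n − 1 = 32
Two-sided p-value ≈ 0.013
Since p ≈ 0.013 < α = 0.05, reject H0; the data support H1.

t = 2.624, df = 32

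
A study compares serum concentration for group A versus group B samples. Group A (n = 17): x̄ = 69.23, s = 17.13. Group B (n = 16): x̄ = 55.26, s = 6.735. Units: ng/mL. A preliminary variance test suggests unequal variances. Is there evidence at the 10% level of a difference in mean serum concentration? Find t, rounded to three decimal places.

3.116

Let group 1 = group A, group 2 = group B. H0: μ_1 = μ_2; H1: μ_1 ≠ μ_2 (Welch's two-sample t-test, two-sided).
t = (x̄_1 − x̄_2)/√(s_1²/n_1 + s_2²/n_2) = (69.23 − 55.26)/√(17.13²/17 + 6.735²/16) = 3.116
Welch–Satterthwaite df ≈ 21.08
Two-sided p-value ≈ 0.0052
Since p ≈ 0.0052 < α = 0.1, reject H0; the data support H1.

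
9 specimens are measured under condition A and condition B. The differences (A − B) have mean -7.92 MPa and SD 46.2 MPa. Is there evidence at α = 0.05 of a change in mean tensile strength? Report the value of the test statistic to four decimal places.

-0.5143

H0: μ_d = 0; H1: μ_d ≠ 0 (paired t-test on the differences, two-sided).
t = d̄/(s_d/√n) = -7.92/(46.2/√9) = -0.5143
df = n − 1 = 8
Two-sided p-value ≈ 0.6210
Since p ≈ 0.6210 > α = 0.05, fail to reject H0; the data do not provide sufficient evidence against H0.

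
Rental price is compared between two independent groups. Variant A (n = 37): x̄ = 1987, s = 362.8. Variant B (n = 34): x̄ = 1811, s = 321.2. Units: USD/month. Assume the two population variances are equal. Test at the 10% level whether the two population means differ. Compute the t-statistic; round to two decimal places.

2.16

Let group 1 = variant A, group 2 = variant B. H0: μ_1 = μ_2; H1: μ_1 ≠ μ_2 (two-sample pooled-variance t-test, two-sided).
s_p² = [(37−1)·362.8² + (34−1)·321.2²]/(37+34−2) = 118015
t = (1987 − 1811)/√[118015·(1/37 + 1/34)] = 2.16
df = n₁ + n₂ − 2 = 69
Two-sided p-value ≈ 0.035
Since p ≈ 0.035 < α = 0.1, reject H0; the data support H1.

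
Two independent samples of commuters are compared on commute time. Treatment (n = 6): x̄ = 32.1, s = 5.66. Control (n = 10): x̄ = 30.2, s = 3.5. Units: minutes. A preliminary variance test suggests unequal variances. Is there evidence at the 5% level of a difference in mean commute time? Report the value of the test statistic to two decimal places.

Let group 1 = treatment, group 2 = control. H0: μ_1 = μ_2; H1: μ_1 ≠ μ_2 (Welch's two-sample t-test, two-sided).
t = (x̄_1 − x̄_2)/√(s_1²/n_1 + s_2²/n_2) = (32.1 − 30.2)/√(5.66²/6 + 3.5²/10) = 0.74
Welch–Satterthwaite df ≈ 7.34
Two-sided p-value ≈ 0.4814
Since p ≈ 0.4814 > α = 0.05, fail to reject H0; the data do not provide sufficient evidence against H0.

0.74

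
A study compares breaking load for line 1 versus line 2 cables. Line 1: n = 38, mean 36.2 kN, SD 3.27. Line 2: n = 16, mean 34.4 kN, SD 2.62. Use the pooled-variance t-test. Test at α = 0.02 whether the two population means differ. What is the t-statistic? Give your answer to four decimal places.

1.9505

Let group 1 = line 1, group 2 = line 2. H0: μ_1 = μ_2; H1: μ_1 ≠ μ_2 (two-sample pooled-variance t-test, two-sided).
s_p² = [(38−1)·3.27² + (16−1)·2.62²]/(38+16−2) = 9.58853
t = (36.2 − 34.4)/√[9.58853·(1/38 + 1/16)] = 1.9505
df = n₁ + n₂ − 2 = 52
Two-sided p-value ≈ 0.0565
Since p ≈ 0.0565 > α = 0.02, fail to reject H0; the evidence is not statistically significant.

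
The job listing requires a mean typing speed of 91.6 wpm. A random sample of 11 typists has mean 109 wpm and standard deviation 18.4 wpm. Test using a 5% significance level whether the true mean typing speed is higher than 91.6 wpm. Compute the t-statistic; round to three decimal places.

H0: μ = 91.6; H1: μ > 91.6 (one-sample t-test, right-tailed).
t = (x̄ − μ₀)/(s/√n) = (109 − 91.6)/(18.4/√11) = 3.136
df = n − 1 = 10
p-value = P(T ≥ 3.136) ≈ 0.0053
Since p ≈ 0.0053 < α = 0.05, reject H0; the evidence is statistically significant.

3.136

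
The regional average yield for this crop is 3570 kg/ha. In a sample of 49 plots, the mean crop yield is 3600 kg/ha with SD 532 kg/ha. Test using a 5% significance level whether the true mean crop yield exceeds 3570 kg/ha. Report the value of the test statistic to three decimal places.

H0: μ = 3570; H1: μ > 3570 (one-sample t-test, right-tailed).
t = (x̄ − μ₀)/(s/√n) = (3600 − 3570)/(532/√49) = 0.395
df = n − 1 = 48
p-value = P(T ≥ 0.395) ≈ 0.347
Since p ≈ 0.347 > α = 0.05, fail to reject H0; the evidence is not statistically significant.

0.395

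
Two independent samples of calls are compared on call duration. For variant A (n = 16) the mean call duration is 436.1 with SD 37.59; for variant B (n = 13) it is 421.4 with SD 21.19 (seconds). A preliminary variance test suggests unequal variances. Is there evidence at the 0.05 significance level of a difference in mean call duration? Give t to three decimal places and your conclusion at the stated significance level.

Let group 1 = variant A, group 2 = variant B. H0: μ_1 = μ_2; H1: μ_1 ≠ μ_2 (Welch's two-sample t-test, two-sided).
t = (x̄_1 − x̄_2)/√(s_1²/n_1 + s_2²/n_2) = (436.1 − 421.4)/√(37.59²/16 + 21.19²/13) = 1.326
Welch–Satterthwaite df ≈ 24.37
Two-sided p-value ≈ 0.197
Since p ≈ 0.197 > α = 0.05, fail to reject H0; the evidence is not statistically significant.

t = 1.326; fail to reject H0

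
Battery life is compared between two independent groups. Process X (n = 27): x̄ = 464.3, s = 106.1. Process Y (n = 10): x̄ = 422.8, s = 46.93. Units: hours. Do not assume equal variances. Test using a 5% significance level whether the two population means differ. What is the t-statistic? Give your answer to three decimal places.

Let group 1 = process X, group 2 = process Y. H0: μ_1 = μ_2; H1: μ_1 ≠ μ_2 (Welch's two-sample t-test, two-sided).
t = (x̄_1 − x̄_2)/√(s_1²/n_1 + s_2²/n_2) = (464.3 − 422.8)/√(106.1²/27 + 46.93²/10) = 1.644
Welch–Satterthwaite df ≈ 33.62
Two-sided p-value ≈ 0.1095
Since p ≈ 0.1095 > α = 0.05, fail to reject H0; the evidence is not statistically significant.

1.644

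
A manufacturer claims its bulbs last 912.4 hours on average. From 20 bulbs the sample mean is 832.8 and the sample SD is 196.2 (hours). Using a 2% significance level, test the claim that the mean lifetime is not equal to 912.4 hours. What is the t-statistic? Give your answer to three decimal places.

-1.814

H0: μ = 912.4; H1: μ ≠ 912.4 (one-sample t-test, two-sided).
t = (x̄ − μ₀)/(s/√n) = (832.8 − 912.4)/(196.2/√20) = -1.814
df = n − 1 = 19
Two-sided p-value ≈ 0.0854
Since p ≈ 0.0854 > α = 0.02, fail to reject H0; the evidence is not statistically significant.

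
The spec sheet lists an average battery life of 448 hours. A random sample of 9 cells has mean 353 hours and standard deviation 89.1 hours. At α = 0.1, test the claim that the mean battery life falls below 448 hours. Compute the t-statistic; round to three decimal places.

H0: μ = 448; H1: μ < 448 (one-sample t-test, left-tailed).
t = (x̄ − μ₀)/(s/√n) = (353 − 448)/(89.1/√9) = -3.199
df = n − 1 = 8
p-value = P(T ≤ -3.199) ≈ 0.006
Since p ≈ 0.006 < α = 0.1, reject H0; the evidence is statistically significant.

-3.199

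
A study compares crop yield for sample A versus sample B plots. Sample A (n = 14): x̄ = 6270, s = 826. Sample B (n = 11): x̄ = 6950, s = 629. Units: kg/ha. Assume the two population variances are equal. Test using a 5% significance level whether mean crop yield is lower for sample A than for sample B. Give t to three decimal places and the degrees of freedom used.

t = -2.260, df = 23

Let group 1 = sample A, group 2 = sample B. H0: μ_1 = μ_2; H1: μ_1 < μ_2 (two-sample pooled-variance t-test, left-tailed).
s_p² = [(14−1)·826² + (11−1)·629²]/(14+11−2) = 557652
t = (6270 − 6950)/√[557652·(1/14 + 1/11)] = -2.260
df = n₁ + n₂ − 2 = 23
p-value = P(T ≤ -2.260) ≈ 0.0168
Since p ≈ 0.0168 < α = 0.05, reject H0; the evidence is statistically significant.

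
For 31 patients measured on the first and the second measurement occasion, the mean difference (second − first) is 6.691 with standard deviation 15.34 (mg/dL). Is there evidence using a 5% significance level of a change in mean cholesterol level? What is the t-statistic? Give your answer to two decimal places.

H0: μ_d = 0; H1: μ_d ≠ 0 (paired t-test on the differences, two-sided).
t = d̄/(s_d/√n) = 6.691/(15.34/√31) = 2.43
df = n − 1 = 30
Two-sided p-value ≈ 0.0214
Since p ≈ 0.0214 < α = 0.05, reject H0; the data support H1.

2.43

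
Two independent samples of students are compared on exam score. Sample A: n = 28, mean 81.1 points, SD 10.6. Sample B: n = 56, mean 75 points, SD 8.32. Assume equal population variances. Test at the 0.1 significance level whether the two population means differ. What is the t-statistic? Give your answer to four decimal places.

2.8854

Let group 1 = sample A, group 2 = sample B. H0: μ_1 = μ_2; H1: μ_1 ≠ μ_2 (two-sample pooled-variance t-test, two-sided).
s_p² = [(28−1)·10.6² + (56−1)·8.32²]/(28+56−2) = 83.4262
t = (81.1 − 75)/√[83.4262·(1/28 + 1/56)] = 2.8854
df = n₁ + n₂ − 2 = 82
Two-sided p-value ≈ 0.005
Since p ≈ 0.005 < α = 0.1, reject H0; the evidence is statistically significant.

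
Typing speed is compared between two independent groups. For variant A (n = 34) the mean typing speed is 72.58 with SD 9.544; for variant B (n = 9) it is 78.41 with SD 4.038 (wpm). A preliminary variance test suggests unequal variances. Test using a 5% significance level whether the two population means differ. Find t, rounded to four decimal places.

-2.7511

Let group 1 = variant A, group 2 = variant B. H0: μ_1 = μ_2; H1: μ_1 ≠ μ_2 (Welch's two-sample t-test, two-sided).
t = (x̄_1 − x̄_2)/√(s_1²/n_1 + s_2²/n_2) = (72.58 − 78.41)/√(9.544²/34 + 4.038²/9) = -2.7511
Welch–Satterthwaite df ≈ 32.12
Two-sided p-value ≈ 0.0097
Since p ≈ 0.0097 < α = 0.05, reject H0; the data support H1.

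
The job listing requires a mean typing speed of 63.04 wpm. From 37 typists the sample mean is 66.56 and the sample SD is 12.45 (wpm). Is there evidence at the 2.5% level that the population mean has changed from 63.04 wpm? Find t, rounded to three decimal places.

1.720

H0: μ = 63.04; H1: μ ≠ 63.04 (one-sample t-test, two-sided).
t = (x̄ − μ₀)/(s/√n) = (66.56 − 63.04)/(12.45/√37) = 1.720
df = n − 1 = 36
Two-sided p-value ≈ 0.094
Since p ≈ 0.094 > α = 0.025, fail to reject H0; the evidence is not statistically significant.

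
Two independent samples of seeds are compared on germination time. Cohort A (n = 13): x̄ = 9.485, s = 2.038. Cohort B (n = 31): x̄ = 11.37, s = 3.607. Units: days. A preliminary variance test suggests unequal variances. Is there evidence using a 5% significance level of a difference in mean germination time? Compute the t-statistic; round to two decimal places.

Let group 1 = cohort A, group 2 = cohort B. H0: μ_1 = μ_2; H1: μ_1 ≠ μ_2 (Welch's two-sample t-test, two-sided).
t = (x̄_1 − x̄_2)/√(s_1²/n_1 + s_2²/n_2) = (9.485 − 11.37)/√(2.038²/13 + 3.607²/31) = -2.19
Welch–Satterthwaite df ≈ 38.00
Two-sided p-value ≈ 0.035
Since p ≈ 0.035 < α = 0.05, reject H0; the data support H1.

-2.19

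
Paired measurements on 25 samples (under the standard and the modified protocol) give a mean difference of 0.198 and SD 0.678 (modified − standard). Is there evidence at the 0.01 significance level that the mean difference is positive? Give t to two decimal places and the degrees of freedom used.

t = 1.46, df = 24

H0: μ_d = 0; H1: μ_d > 0 (paired t-test on the differences, right-tailed).
t = d̄/(s_d/√n) = 0.198/(0.678/√25) = 1.46
df = n − 1 = 24
p-value = P(T ≥ 1.46) ≈ 0.079
Since p ≈ 0.079 > α = 0.01, fail to reject H0; the evidence is not statistically significant.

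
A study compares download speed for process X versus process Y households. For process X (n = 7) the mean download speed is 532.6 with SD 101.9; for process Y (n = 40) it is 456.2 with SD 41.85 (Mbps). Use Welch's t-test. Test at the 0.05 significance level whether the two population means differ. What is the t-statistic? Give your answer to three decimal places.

1.955

Let group 1 = process X, group 2 = process Y. H0: μ_1 = μ_2; H1: μ_1 ≠ μ_2 (Welch's two-sample t-test, two-sided).
t = (x̄_1 − x̄_2)/√(s_1²/n_1 + s_2²/n_2) = (532.6 − 456.2)/√(101.9²/7 + 41.85²/40) = 1.955
Welch–Satterthwaite df ≈ 6.36
Two-sided p-value ≈ 0.096
Since p ≈ 0.096 > α = 0.05, fail to reject H0; the data do not provide sufficient evidence against H0.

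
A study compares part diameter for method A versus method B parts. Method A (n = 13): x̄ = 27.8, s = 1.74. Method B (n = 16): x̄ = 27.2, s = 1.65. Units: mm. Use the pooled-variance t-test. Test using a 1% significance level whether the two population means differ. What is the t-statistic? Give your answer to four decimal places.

0.9505

Let group 1 = method A, group 2 = method B. H0: μ_1 = μ_2; H1: μ_1 ≠ μ_2 (two-sample pooled-variance t-test, two-sided).
s_p² = [(13−1)·1.74² + (16−1)·1.65²]/(13+16−2) = 2.8581
t = (27.8 − 27.2)/√[2.8581·(1/13 + 1/16)] = 0.9505
df = n₁ + n₂ − 2 = 27
Two-sided p-value ≈ 0.3503
Since p ≈ 0.3503 > α = 0.01, fail to reject H0; the evidence is not statistically significant.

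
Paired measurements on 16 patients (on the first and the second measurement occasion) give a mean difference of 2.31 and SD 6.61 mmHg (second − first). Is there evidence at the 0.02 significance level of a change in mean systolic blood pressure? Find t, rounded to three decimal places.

1.398

H0: μ_d = 0; H1: μ_d ≠ 0 (paired t-test on the differences, two-sided).
t = d̄/(s_d/√n) = 2.31/(6.61/√16) = 1.398
df = n − 1 = 15
Two-sided p-value ≈ 0.182
Since p ≈ 0.182 > α = 0.02, fail to reject H0; the evidence is not statistically significant.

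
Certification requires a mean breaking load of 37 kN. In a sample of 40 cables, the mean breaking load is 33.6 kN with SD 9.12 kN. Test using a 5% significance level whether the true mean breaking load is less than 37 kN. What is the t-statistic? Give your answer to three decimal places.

-2.358

H0: μ = 37; H1: μ < 37 (one-sample t-test, left-tailed).
t = (x̄ − μ₀)/(s/√n) = (33.6 − 37)/(9.12/√40) = -2.358
df = n − 1 = 39
p-value = P(T ≤ -2.358) ≈ 0.012
Since p ≈ 0.012 < α = 0.05, reject H0; the evidence is statistically significant.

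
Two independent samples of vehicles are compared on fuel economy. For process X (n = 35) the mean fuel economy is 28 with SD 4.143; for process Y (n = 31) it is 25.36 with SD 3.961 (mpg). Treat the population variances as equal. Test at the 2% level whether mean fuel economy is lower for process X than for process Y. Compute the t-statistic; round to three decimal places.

Let group 1 = process X, group 2 = process Y. H0: μ_1 = μ_2; H1: μ_1 < μ_2 (two-sample pooled-variance t-test, left-tailed).
s_p² = [(35−1)·4.143² + (31−1)·3.961²]/(35+31−2) = 16.4731
t = (28 − 25.36)/√[16.4731·(1/35 + 1/31)] = 2.637
df = n₁ + n₂ − 2 = 64
p-value = P(T ≤ 2.637) ≈ 0.9948
Since p ≈ 0.9948 > α = 0.02, fail to reject H0; the data do not provide sufficient evidence against H0.

2.637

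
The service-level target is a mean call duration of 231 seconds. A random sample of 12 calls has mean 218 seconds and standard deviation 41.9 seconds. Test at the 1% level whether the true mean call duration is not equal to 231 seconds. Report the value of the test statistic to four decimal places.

H0: μ = 231; H1: μ ≠ 231 (one-sample t-test, two-sided).
t = (x̄ − μ₀)/(s/√n) = (218 − 231)/(41.9/√12) = -1.0748
df = n − 1 = 11
Two-sided p-value ≈ 0.3055
Since p ≈ 0.3055 > α = 0.01, fail to reject H0; the data do not provide sufficient evidence against H0.

-1.0748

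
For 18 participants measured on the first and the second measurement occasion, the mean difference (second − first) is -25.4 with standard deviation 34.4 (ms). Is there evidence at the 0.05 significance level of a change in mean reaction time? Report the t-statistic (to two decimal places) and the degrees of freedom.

t = -3.13, df = 17

H0: μ_d = 0; H1: μ_d ≠ 0 (paired t-test on the differences, two-sided).
t = d̄/(s_d/√n) = -25.4/(34.4/√18) = -3.13
df = n − 1 = 17
Two-sided p-value ≈ 0.0061
Since p ≈ 0.0061 < α = 0.05, reject H0; the evidence is statistically significant.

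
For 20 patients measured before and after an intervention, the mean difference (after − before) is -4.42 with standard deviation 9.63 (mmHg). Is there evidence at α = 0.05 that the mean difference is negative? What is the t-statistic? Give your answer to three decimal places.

H0: μ_d = 0; H1: μ_d < 0 (paired t-test on the differences, left-tailed).
t = d̄/(s_d/√n) = -4.42/(9.63/√20) = -2.053
df = n − 1 = 19
p-value = P(T ≤ -2.053) ≈ 0.0271
Since p ≈ 0.0271 < α = 0.05, reject H0; the evidence is statistically significant.

-2.053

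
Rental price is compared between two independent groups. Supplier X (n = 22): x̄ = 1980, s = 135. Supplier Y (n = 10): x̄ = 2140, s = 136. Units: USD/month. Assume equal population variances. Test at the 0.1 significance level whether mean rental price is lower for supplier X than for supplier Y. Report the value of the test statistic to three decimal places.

Let group 1 = supplier X, group 2 = supplier Y. H0: μ_1 = μ_2; H1: μ_1 < μ_2 (two-sample pooled-variance t-test, left-tailed).
s_p² = [(22−1)·135² + (10−1)·136²]/(22+10−2) = 18306.3
t = (1980 − 2140)/√[18306.3·(1/22 + 1/10)] = -3.101
df = n₁ + n₂ − 2 = 30
p-value = P(T ≤ -3.101) ≈ 0.002
Since p ≈ 0.002 < α = 0.1, reject H0; the evidence is statistically significant.

-3.101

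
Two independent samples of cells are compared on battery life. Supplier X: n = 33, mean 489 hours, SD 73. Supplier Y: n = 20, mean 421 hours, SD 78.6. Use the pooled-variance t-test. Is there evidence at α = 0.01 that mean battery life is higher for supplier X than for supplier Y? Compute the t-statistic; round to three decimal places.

3.194

Let group 1 = supplier X, group 2 = supplier Y. H0: μ_1 = μ_2; H1: μ_1 > μ_2 (two-sample pooled-variance t-test, right-tailed).
s_p² = [(33−1)·73² + (20−1)·78.6²]/(33+20−2) = 5645.28
t = (489 − 421)/√[5645.28·(1/33 + 1/20)] = 3.194
df = n₁ + n₂ − 2 = 51
p-value = P(T ≥ 3.194) ≈ 0.001
Since p ≈ 0.001 < α = 0.01, reject H0; the data support H1.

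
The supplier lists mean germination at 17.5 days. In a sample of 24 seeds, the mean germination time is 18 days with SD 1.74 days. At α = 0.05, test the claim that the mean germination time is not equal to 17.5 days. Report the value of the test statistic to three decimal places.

H0: μ = 17.5; H1: μ ≠ 17.5 (one-sample t-test, two-sided).
t = (x̄ − μ₀)/(s/√n) = (18 − 17.5)/(1.74/√24) = 1.408
df = n − 1 = 23
Two-sided p-value ≈ 0.1726
Since p ≈ 0.1726 > α = 0.05, fail to reject H0; the evidence is not statistically significant.

1.408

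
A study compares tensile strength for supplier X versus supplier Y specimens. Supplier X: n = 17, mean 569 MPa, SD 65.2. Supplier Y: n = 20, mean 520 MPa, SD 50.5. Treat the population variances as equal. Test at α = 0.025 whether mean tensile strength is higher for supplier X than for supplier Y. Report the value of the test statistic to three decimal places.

Let group 1 = supplier X, group 2 = supplier Y. H0: μ_1 = μ_2; H1: μ_1 > μ_2 (two-sample pooled-variance t-test, right-tailed).
s_p² = [(17−1)·65.2² + (20−1)·50.5²]/(17+20−2) = 3327.75
t = (569 − 520)/√[3327.75·(1/17 + 1/20)] = 2.575
df = n₁ + n₂ − 2 = 35
p-value = P(T ≥ 2.575) ≈ 0.0072
Since p ≈ 0.0072 < α = 0.025, reject H0; the data support H1.

2.575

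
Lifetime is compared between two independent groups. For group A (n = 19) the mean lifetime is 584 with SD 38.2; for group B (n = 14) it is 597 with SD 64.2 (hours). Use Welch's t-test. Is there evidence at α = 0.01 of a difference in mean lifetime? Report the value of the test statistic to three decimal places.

Let group 1 = group A, group 2 = group B. H0: μ_1 = μ_2; H1: μ_1 ≠ μ_2 (Welch's two-sample t-test, two-sided).
t = (x̄_1 − x̄_2)/√(s_1²/n_1 + s_2²/n_2) = (584 − 597)/√(38.2²/19 + 64.2²/14) = -0.675
Welch–Satterthwaite df ≈ 19.70
Two-sided p-value ≈ 0.508
Since p ≈ 0.508 > α = 0.01, fail to reject H0; the evidence is not statistically significant.

-0.675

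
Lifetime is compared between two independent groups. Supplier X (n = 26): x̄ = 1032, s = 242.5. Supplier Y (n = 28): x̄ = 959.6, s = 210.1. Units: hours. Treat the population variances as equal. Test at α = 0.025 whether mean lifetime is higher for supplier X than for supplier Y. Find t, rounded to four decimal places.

Let group 1 = supplier X, group 2 = supplier Y. H0: μ_1 = μ_2; H1: μ_1 > μ_2 (two-sample pooled-variance t-test, right-tailed).
s_p² = [(26−1)·242.5² + (28−1)·210.1²]/(26+28−2) = 51192.1
t = (1032 − 959.6)/√[51192.1·(1/26 + 1/28)] = 1.1749
df = n₁ + n₂ − 2 = 52
p-value = P(T ≥ 1.1749) ≈ 0.123
Since p ≈ 0.123 > α = 0.025, fail to reject H0; the data do not provide sufficient evidence against H0.

1.1749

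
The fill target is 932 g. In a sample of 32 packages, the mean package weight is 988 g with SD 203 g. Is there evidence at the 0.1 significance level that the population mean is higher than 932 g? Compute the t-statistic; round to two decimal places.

H0: μ = 932; H1: μ > 932 (one-sample t-test, right-tailed).
t = (x̄ − μ₀)/(s/√n) = (988 − 932)/(203/√32) = 1.56
df = n − 1 = 31
p-value = P(T ≥ 1.56) ≈ 0.0644
Since p ≈ 0.0644 < α = 0.1, reject H0; the evidence is statistically significant.

1.56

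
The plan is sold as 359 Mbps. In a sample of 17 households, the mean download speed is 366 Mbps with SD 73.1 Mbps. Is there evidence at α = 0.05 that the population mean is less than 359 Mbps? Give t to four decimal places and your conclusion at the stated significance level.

t = 0.3948; fail to reject H0

H0: μ = 359; H1: μ < 359 (one-sample t-test, left-tailed).
t = (x̄ − μ₀)/(s/√n) = (366 − 359)/(73.1/√17) = 0.3948
df = n − 1 = 16
p-value = P(T ≤ 0.3948) ≈ 0.651
Since p ≈ 0.651 > α = 0.05, fail to reject H0; the evidence is not statistically significant.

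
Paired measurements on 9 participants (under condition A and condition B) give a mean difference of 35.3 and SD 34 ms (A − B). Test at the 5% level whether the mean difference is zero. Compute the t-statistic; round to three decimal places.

3.115

H0: μ_d = 0; H1: μ_d ≠ 0 (paired t-test on the differences, two-sided).
t = d̄/(s_d/√n) = 35.3/(34/√9) = 3.115
df = n − 1 = 8
Two-sided p-value ≈ 0.014
Since p ≈ 0.014 < α = 0.05, reject H0; the data support H1.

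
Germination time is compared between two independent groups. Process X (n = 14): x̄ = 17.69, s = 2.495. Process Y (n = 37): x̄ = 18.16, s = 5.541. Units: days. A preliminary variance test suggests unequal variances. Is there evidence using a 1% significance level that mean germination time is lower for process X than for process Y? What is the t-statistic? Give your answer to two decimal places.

Let group 1 = process X, group 2 = process Y. H0: μ_1 = μ_2; H1: μ_1 < μ_2 (Welch's two-sample t-test, left-tailed).
t = (x̄_1 − x̄_2)/√(s_1²/n_1 + s_2²/n_2) = (17.69 − 18.16)/√(2.495²/14 + 5.541²/37) = -0.42
Welch–Satterthwaite df ≈ 47.30
p-value = P(T ≤ -0.42) ≈ 0.3395
Since p ≈ 0.3395 > α = 0.01, fail to reject H0; the evidence is not statistically significant.

-0.42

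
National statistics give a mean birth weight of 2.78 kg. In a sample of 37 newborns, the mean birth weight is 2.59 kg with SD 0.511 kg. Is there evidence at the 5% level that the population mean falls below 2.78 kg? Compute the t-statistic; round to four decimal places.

-2.2617

H0: μ = 2.78; H1: μ < 2.78 (one-sample t-test, left-tailed).
t = (x̄ − μ₀)/(s/√n) = (2.59 − 2.78)/(0.511/√37) = -2.2617
df = n − 1 = 36
p-value = P(T ≤ -2.2617) ≈ 0.015
Since p ≈ 0.015 < α = 0.05, reject H0; the evidence is statistically significant.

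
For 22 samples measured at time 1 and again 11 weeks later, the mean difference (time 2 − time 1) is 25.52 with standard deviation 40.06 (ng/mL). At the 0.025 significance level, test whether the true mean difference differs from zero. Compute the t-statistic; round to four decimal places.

H0: μ_d = 0; H1: μ_d ≠ 0 (paired t-test on the differences, two-sided).
t = d̄/(s_d/√n) = 25.52/(40.06/√22) = 2.9880
df = n − 1 = 21
Two-sided p-value ≈ 0.007
Since p ≈ 0.007 < α = 0.025, reject H0; the evidence is statistically significant.

2.9880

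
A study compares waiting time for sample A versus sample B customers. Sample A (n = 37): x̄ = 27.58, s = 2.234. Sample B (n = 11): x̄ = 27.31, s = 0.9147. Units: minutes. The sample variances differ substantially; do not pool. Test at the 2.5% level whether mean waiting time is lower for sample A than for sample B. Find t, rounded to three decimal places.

Let group 1 = sample A, group 2 = sample B. H0: μ_1 = μ_2; H1: μ_1 < μ_2 (Welch's two-sample t-test, left-tailed).
t = (x̄_1 − x̄_2)/√(s_1²/n_1 + s_2²/n_2) = (27.58 − 27.31)/√(2.234²/37 + 0.9147²/11) = 0.588
Welch–Satterthwaite df ≈ 41.05
p-value = P(T ≤ 0.588) ≈ 0.7201
Since p ≈ 0.7201 > α = 0.025, fail to reject H0; the data do not provide sufficient evidence against H0.

0.588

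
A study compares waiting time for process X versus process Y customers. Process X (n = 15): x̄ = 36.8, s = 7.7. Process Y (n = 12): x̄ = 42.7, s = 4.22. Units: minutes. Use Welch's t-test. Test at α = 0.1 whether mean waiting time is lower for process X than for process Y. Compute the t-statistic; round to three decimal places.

Let group 1 = process X, group 2 = process Y. H0: μ_1 = μ_2; H1: μ_1 < μ_2 (Welch's two-sample t-test, left-tailed).
t = (x̄_1 − x̄_2)/√(s_1²/n_1 + s_2²/n_2) = (36.8 − 42.7)/√(7.7²/15 + 4.22²/12) = -2.530
Welch–Satterthwaite df ≈ 22.46
p-value = P(T ≤ -2.530) ≈ 0.009
Since p ≈ 0.009 < α = 0.1, reject H0; the data support H1.

-2.530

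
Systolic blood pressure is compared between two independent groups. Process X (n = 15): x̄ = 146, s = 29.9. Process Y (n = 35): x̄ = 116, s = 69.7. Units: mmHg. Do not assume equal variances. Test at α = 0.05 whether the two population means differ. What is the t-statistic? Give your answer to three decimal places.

2.130

Let group 1 = process X, group 2 = process Y. H0: μ_1 = μ_2; H1: μ_1 ≠ μ_2 (Welch's two-sample t-test, two-sided).
t = (x̄_1 − x̄_2)/√(s_1²/n_1 + s_2²/n_2) = (146 − 116)/√(29.9²/15 + 69.7²/35) = 2.130
Welch–Satterthwaite df ≈ 47.98
Two-sided p-value ≈ 0.0383
Since p ≈ 0.0383 < α = 0.05, reject H0; the evidence is statistically significant.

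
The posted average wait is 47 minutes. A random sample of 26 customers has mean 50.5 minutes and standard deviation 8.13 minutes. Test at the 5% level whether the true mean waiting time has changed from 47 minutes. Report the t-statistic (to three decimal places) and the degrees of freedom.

t = 2.195, df = 25

H0: μ = 47; H1: μ ≠ 47 (one-sample t-test, two-sided).
t = (x̄ − μ₀)/(s/√n) = (50.5 − 47)/(8.13/√26) = 2.195
df = n − 1 = 25
Two-sided p-value ≈ 0.0377
Since p ≈ 0.0377 < α = 0.05, reject H0; the data support H1.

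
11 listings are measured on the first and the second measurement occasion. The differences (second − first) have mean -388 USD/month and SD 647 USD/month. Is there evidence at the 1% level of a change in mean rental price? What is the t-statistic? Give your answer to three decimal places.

-1.989

H0: μ_d = 0; H1: μ_d ≠ 0 (paired t-test on the differences, two-sided).
t = d̄/(s_d/√n) = -388/(647/√11) = -1.989
df = n − 1 = 10
Two-sided p-value ≈ 0.0748
Since p ≈ 0.0748 > α = 0.01, fail to reject H0; the evidence is not statistically significant.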